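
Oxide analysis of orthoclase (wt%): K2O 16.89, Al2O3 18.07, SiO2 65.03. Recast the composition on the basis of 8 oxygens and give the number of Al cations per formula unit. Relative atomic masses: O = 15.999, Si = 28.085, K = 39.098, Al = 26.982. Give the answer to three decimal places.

0.986 Al apfu

K2O: 16.89/94.195 = 0.17931 mol → 0.35862 mol K, 0.17931 mol O.
Al2O3: 18.07/101.961 = 0.17722 mol → 0.35444 mol Al, 0.53166 mol O.
SiO2: 65.03/60.083 = 1.08234 mol → 1.08234 mol Si, 2.16468 mol O.
Total oxygen = 2.87565 mol. Normalization factor = 8/2.87565 = 2.78198.
Al per 8 O = 0.35444 × 2.78198 = 0.986.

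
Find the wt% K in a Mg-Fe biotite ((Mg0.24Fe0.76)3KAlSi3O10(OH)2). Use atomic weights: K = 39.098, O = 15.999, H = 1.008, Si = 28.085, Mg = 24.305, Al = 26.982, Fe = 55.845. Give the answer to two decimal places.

Molar mass of (Mg0.24Fe0.76)3KAlSi3O10(OH)2: 0.72·24.305 + 2.28·55.845 + 1·39.098 + 1·26.982 + 3·28.085 + 12·15.999 + 2·1.008 = 489.165 g/mol.
Mass of K per formula unit: 1 × 39.098 = 39.098 g.
Weight fraction K = 39.098 / 489.165 = 0.0799.

7.99 wt%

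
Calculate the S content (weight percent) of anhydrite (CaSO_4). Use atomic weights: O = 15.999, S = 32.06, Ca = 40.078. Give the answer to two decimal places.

Formula mass = 1·40.078 + 1·32.06 + 4·15.999 = 136.134 g/mol, of which 32.060 g is S.
So S makes up 32.060/136.134 = 0.2355 of the mass, i.e. 23.55%.

23.55 weight percent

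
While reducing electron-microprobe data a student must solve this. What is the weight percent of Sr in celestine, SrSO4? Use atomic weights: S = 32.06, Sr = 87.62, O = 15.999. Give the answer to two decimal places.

47.70 weight percent

M(SrSO4) = 183.676 g/mol.
Sr contributes 1 × 87.62 = 87.620 g per mole.
87.620/183.676 = 0.4770 → 47.70%.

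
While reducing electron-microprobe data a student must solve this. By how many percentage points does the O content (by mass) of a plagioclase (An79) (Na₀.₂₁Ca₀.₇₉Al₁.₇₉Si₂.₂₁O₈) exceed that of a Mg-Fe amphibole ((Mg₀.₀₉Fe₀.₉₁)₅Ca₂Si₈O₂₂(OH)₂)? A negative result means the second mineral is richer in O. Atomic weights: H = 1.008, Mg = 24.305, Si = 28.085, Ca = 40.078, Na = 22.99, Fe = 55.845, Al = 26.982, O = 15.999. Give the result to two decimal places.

6.40 percentage points

O in Na₀.₂₁Ca₀.₇₉Al₁.₇₉Si₂.₂₁O₈: molar mass 274.847 g/mol; 8×15.999 = 127.992 g → 46.57 wt%.
O in (Mg₀.₀₉Fe₀.₉₁)₅Ca₂Si₈O₂₂(OH)₂: molar mass 955.860 g/mol; 24×15.999 = 383.976 g → 40.17 wt%.
Difference = 46.57 − 40.17 = 6.40 percentage points.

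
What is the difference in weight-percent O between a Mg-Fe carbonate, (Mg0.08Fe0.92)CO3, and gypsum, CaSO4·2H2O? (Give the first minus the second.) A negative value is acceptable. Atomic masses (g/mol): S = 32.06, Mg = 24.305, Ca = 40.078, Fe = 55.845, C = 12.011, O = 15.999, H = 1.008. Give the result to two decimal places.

M((Mg0.08Fe0.92)CO3) = 113.330 g/mol, so wt% O = 47.997/113.330 × 100 = 42.35%.
M(CaSO4·2H2O) = 172.164 g/mol, so wt% O = 95.994/172.164 × 100 = 55.76%.
42.35 − 55.76 = -13.41 pp.

-13.41 percentage points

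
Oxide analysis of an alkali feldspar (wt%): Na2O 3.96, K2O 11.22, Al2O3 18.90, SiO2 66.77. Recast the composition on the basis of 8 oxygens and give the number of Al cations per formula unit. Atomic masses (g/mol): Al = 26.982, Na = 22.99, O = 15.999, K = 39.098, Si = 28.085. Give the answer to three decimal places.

1.001 Al apfu

Na2O: 3.96/61.979 = 0.06389 mol → 0.12778 mol Na, 0.06389 mol O.
K2O: 11.22/94.195 = 0.11911 mol → 0.23822 mol K, 0.11911 mol O.
Al2O3: 18.90/101.961 = 0.18536 mol → 0.37072 mol Al, 0.55608 mol O.
SiO2: 66.77/60.083 = 1.11130 mol → 1.11130 mol Si, 2.22260 mol O.
Total oxygen = 2.96168 mol. Normalization factor = 8/2.96168 = 2.70117.
Al per 8 O = 0.37072 × 2.70117 = 1.001.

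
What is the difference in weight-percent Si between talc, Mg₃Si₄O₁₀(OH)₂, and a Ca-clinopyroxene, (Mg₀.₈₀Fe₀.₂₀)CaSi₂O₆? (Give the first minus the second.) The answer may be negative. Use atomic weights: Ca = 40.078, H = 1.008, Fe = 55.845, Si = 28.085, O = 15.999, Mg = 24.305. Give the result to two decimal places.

First mineral: 112.340 g Si in 379.259 g formula = 29.62 wt% Si.
Second mineral: 56.170 g Si in 222.855 g formula = 25.20 wt% Si.
29.62% − 25.20% gives a difference of 4.42 percentage points.

4.42 percentage points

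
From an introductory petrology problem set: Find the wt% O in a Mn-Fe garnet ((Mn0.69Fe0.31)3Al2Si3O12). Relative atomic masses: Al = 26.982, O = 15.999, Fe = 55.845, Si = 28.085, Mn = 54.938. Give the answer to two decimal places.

38.72 weight percent

Molar mass of (Mn0.69Fe0.31)3Al2Si3O12: 2.07*54.938 + 0.93*55.845 + 2*26.982 + 3*28.085 + 12*15.999 = 495.865 g/mol.
Mass of O per formula unit: 12 × 15.999 = 191.988 g.
Weight fraction O = 191.988 / 495.865 = 0.3872.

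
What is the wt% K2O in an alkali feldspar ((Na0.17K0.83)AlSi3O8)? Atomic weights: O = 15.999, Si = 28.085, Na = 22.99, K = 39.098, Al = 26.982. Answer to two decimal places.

Molar mass of (Na0.17K0.83)AlSi3O8 = 0.17×22.99 + 0.83×39.098 + 1×26.982 + 3×28.085 + 8×15.999 = 275.589 g/mol.
Each formula unit contains 0.83 K, equivalent to 0.83/2 = 0.4150 mol K2O.
M(K2O) = 2×39.098 + 1×15.999 = 94.195 g/mol.
Mass of K2O per formula unit = 0.4150 × 94.195 = 39.091 g.
K2O wt% = 39.091 / 275.589 × 100 = 14.18%.

14.18 wt%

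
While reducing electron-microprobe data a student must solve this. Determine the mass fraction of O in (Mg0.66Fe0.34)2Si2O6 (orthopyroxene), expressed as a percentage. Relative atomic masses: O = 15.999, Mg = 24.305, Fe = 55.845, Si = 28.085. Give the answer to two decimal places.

43.20 wt%

M((Mg0.66Fe0.34)2Si2O6) = 222.221 g/mol.
O contributes 6 × 15.999 = 95.994 g per mole.
95.994/222.221 = 0.4320 → 43.20%.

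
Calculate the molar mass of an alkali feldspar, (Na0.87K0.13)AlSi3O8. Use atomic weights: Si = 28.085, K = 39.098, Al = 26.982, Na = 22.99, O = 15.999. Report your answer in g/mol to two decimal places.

M = 0.87*22.99 + 0.13*39.098 + 1*26.982 + 3*28.085 + 8*15.999

264.31 g/mol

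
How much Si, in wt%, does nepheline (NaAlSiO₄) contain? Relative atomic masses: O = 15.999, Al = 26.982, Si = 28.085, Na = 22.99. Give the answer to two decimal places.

Molar mass of NaAlSiO₄: 1×22.99 + 1×26.982 + 1×28.085 + 4×15.999 = 142.053 g/mol.
Mass of Si per formula unit: 1 × 28.085 = 28.085 g.
Weight fraction Si = 28.085 / 142.053 = 0.1977.

19.77 wt%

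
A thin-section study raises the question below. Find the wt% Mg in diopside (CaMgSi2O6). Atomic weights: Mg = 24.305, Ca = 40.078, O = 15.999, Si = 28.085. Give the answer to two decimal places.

11.22 mass %

Formula mass = 1·40.078 + 1·24.305 + 2·28.085 + 6·15.999 = 216.547 g/mol, of which 24.305 g is Mg.
So Mg makes up 24.305/216.547 = 0.1122 of the mass, i.e. 11.22%.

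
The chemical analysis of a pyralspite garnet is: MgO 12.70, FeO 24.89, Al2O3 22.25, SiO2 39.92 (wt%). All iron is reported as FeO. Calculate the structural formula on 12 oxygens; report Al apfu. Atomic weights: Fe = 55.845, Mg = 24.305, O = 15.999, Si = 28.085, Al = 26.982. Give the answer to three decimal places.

MgO: 12.70/40.304 = 0.31511 mol → 0.31511 mol Mg, 0.31511 mol O.
FeO: 24.89/71.844 = 0.34645 mol → 0.34645 mol Fe, 0.34645 mol O.
Al2O3: 22.25/101.961 = 0.21822 mol → 0.43644 mol Al, 0.65466 mol O.
SiO2: 39.92/60.083 = 0.66441 mol → 0.66441 mol Si, 1.32882 mol O.
Total oxygen = 2.64504 mol. Normalization factor = 12/2.64504 = 4.53679.
Al per 12 O = 0.43644 × 4.53679 = 1.980.

1.980 Al apfu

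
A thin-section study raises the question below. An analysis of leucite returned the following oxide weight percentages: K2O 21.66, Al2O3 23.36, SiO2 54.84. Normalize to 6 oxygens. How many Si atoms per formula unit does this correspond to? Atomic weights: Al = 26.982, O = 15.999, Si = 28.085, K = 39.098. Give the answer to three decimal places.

K2O: 21.66/94.195 = 0.22995 mol → 0.45990 mol K, 0.22995 mol O.
Al2O3: 23.36/101.961 = 0.22911 mol → 0.45822 mol Al, 0.68733 mol O.
SiO2: 54.84/60.083 = 0.91274 mol → 0.91274 mol Si, 1.82548 mol O.
Total oxygen = 2.74276 mol. Normalization factor = 6/2.74276 = 2.18758.
Si per 6 O = 0.91274 × 2.18758 = 1.997.

1.997 Si apfu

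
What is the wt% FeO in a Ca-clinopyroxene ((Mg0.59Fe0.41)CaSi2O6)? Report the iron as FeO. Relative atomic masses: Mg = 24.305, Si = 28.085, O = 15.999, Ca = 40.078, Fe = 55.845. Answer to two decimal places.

12.84 wt%

M((Mg0.59Fe0.41)CaSi2O6) = 229.478 g/mol; M(FeO) = 71.844 g/mol.
Moles FeO per formula unit = 0.41 Fe ÷ 1 = 0.4100.
FeO fraction = (0.4100 × 71.844) / 229.478 = 29.456/229.478 = 0.1284.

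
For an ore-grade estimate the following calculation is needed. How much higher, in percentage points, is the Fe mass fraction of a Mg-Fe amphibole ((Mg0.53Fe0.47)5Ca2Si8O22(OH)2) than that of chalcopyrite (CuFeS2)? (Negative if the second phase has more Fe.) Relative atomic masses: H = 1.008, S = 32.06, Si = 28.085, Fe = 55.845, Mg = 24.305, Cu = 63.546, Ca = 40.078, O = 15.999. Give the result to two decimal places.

-15.63 percentage points

M((Mg0.53Fe0.47)5Ca2Si8O22(OH)2) = 886.472 g/mol, so wt% Fe = 131.236/886.472 × 100 = 14.80%.
M(CuFeS2) = 183.511 g/mol, so wt% Fe = 55.845/183.511 × 100 = 30.43%.
14.80 − 30.43 = -15.63 pp.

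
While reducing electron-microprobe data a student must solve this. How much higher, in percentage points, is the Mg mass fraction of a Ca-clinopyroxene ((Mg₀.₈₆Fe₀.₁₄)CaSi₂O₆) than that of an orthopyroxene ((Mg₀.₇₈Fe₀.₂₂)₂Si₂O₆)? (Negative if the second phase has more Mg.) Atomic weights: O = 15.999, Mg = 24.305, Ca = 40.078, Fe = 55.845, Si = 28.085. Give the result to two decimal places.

M((Mg₀.₈₆Fe₀.₁₄)CaSi₂O₆) = 220.963 g/mol, so wt% Mg = 20.902/220.963 × 100 = 9.46%.
M((Mg₀.₇₈Fe₀.₂₂)₂Si₂O₆) = 214.652 g/mol, so wt% Mg = 37.916/214.652 × 100 = 17.66%.
9.46 − 17.66 = -8.20 pp.

-8.20 percentage points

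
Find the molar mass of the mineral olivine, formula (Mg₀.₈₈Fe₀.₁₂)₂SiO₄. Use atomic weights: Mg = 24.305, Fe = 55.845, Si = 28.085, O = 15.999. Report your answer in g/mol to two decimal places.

148.26 g/mol

The formula mass is the sum 1.76*24.305 + 0.24*55.845 + 1*28.085 + 4*15.999.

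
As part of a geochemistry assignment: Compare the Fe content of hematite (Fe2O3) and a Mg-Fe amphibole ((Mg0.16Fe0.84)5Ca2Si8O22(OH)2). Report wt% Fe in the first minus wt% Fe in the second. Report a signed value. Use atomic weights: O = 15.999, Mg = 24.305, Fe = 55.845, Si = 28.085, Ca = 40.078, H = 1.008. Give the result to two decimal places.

Fe in Fe2O3: molar mass 159.687 g/mol; 2×55.845 = 111.690 g → 69.94 wt%.
Fe in (Mg0.16Fe0.84)5Ca2Si8O22(OH)2: molar mass 944.821 g/mol; 4.20×55.845 = 234.549 g → 24.82 wt%.
Difference = 69.94 − 24.82 = 45.12 percentage points.

45.12 percentage points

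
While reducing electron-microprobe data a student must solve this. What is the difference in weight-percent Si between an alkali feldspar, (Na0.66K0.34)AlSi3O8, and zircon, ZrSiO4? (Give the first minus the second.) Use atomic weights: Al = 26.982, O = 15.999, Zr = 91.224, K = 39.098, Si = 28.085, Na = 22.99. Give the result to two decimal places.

Si in (Na0.66K0.34)AlSi3O8: molar mass 267.696 g/mol; 3×28.085 = 84.255 g → 31.47 wt%.
Si in ZrSiO4: molar mass 183.305 g/mol; 1×28.085 = 28.085 g → 15.32 wt%.
Difference = 31.47 − 15.32 = 16.15 percentage points.

16.15 percentage points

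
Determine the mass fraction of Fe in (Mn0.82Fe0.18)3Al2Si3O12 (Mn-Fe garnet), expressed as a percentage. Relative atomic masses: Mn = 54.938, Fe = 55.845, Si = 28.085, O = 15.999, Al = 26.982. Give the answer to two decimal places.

6.09 weight percent

M((Mn0.82Fe0.18)3Al2Si3O12) = 495.511 g/mol.
Fe contributes 0.54 × 55.845 = 30.156 g per mole.
30.156/495.511 = 0.0609 → 6.09%.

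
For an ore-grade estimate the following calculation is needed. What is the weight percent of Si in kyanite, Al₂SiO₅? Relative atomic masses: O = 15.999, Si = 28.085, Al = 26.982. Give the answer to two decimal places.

M(Al₂SiO₅) = 162.044 g/mol.
Si contributes 1 × 28.085 = 28.085 g per mole.
28.085/162.044 = 0.1733 → 17.33%.

17.33 weight percent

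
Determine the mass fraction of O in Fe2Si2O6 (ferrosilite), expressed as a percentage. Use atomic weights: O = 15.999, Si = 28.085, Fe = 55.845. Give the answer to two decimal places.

36.38 weight percent

Formula mass = 2·55.845 + 2·28.085 + 6·15.999 = 263.854 g/mol, of which 95.994 g is O.
So O makes up 95.994/263.854 = 0.3638 of the mass, i.e. 36.38%.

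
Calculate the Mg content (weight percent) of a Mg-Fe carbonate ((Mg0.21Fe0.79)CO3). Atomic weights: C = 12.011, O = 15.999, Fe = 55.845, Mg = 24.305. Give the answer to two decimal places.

4.67 weight percent

M((Mg0.21Fe0.79)CO3) = 109.230 g/mol.
Mg contributes 0.21 × 24.305 = 5.104 g per mole.
5.104/109.230 = 0.0467 → 4.67%.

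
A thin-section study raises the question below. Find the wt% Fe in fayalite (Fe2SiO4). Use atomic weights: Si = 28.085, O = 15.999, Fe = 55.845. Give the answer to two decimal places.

M(Fe2SiO4) = 203.771 g/mol.
Fe contributes 2 × 55.845 = 111.690 g per mole.
111.690/203.771 = 0.5481 → 54.81%.

54.81 wt%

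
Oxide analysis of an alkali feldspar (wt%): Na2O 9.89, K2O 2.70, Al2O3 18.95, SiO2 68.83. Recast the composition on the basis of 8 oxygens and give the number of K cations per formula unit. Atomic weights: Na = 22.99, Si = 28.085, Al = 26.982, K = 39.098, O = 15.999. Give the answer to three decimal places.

0.151 K apfu

Na2O: 9.89/61.979 = 0.15957 mol → 0.31914 mol Na, 0.15957 mol O.
K2O: 2.70/94.195 = 0.02866 mol → 0.05732 mol K, 0.02866 mol O.
Al2O3: 18.95/101.961 = 0.18586 mol → 0.37172 mol Al, 0.55758 mol O.
SiO2: 68.83/60.083 = 1.14558 mol → 1.14558 mol Si, 2.29116 mol O.
Total oxygen = 3.03697 mol. Normalization factor = 8/3.03697 = 2.63420.
K per 8 O = 0.05732 × 2.63420 = 0.151.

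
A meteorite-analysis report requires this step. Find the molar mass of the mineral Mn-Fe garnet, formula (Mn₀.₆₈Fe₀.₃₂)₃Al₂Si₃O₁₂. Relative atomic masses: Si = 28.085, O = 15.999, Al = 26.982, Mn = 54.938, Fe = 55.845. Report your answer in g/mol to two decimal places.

495.89 g/mol

The formula mass is the sum 2.04×54.938 + 0.96×55.845 + 2×26.982 + 3×28.085 + 12×15.999.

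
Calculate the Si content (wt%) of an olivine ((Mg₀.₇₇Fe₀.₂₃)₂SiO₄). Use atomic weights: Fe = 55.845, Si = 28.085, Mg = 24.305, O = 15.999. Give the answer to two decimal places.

Formula mass = 1.54×24.305 + 0.46×55.845 + 1×28.085 + 4×15.999 = 155.199 g/mol, of which 28.085 g is Si.
So Si makes up 28.085/155.199 = 0.1810 of the mass, i.e. 18.10%.

18.10 wt%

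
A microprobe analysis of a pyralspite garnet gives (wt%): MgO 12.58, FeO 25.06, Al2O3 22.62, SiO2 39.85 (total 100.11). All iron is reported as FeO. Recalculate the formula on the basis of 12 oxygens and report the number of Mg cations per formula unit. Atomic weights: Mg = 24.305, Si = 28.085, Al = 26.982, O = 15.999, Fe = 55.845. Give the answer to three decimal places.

1.412 Mg apfu

MgO (M=40.304): mol = 0.31213; Mg = 0.31213, O = 0.31213.
FeO (M=71.844): mol = 0.34881; Fe = 0.34881, O = 0.34881.
Al2O3 (M=101.961): mol = 0.22185; Al = 0.44370, O = 0.66555.
SiO2 (M=60.083): mol = 0.66325; Si = 0.66325, O = 1.32650.
ΣO = 2.65299; factor = 12/ΣO = 4.52320.
Mg apfu = 0.31213 × 4.52320 = 1.412.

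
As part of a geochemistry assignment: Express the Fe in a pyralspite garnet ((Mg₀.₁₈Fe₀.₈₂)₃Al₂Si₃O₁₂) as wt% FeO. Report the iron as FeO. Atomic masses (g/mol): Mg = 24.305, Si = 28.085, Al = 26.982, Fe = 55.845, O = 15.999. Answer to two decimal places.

36.77 wt%

M((Mg₀.₁₈Fe₀.₈₂)₃Al₂Si₃O₁₂) = 480.710 g/mol; M(FeO) = 71.844 g/mol.
Moles FeO per formula unit = 2.46 Fe ÷ 1 = 2.4600.
FeO fraction = (2.4600 × 71.844) / 480.710 = 176.736/480.710 = 0.3677.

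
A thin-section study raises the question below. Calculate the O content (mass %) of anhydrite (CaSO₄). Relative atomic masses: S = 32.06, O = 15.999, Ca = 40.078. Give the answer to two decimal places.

Formula mass = 1×40.078 + 1×32.06 + 4×15.999 = 136.134 g/mol, of which 63.996 g is O.
So O makes up 63.996/136.134 = 0.4701 of the mass, i.e. 47.01%.

47.01 mass %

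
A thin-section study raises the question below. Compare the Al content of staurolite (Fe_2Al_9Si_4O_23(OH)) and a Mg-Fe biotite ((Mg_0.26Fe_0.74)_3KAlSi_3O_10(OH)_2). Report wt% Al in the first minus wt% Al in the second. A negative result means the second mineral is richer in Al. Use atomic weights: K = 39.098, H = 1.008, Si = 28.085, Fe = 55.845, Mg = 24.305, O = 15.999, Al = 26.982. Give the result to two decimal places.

22.97 percentage points

First mineral: 242.838 g Al in 851.852 g formula = 28.51 wt% Al.
Second mineral: 26.982 g Al in 487.273 g formula = 5.54 wt% Al.
28.51% − 5.54% gives a difference of 22.97 percentage points.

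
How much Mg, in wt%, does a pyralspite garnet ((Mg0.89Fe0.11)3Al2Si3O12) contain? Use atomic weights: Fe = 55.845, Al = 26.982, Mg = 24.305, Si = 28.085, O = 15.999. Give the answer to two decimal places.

15.69 wt%

Molar mass of (Mg0.89Fe0.11)3Al2Si3O12: 2.67×24.305 + 0.33×55.845 + 2×26.982 + 3×28.085 + 12×15.999 = 413.530 g/mol.
Mass of Mg per formula unit: 2.67 × 24.305 = 64.894 g.
Weight fraction Mg = 64.894 / 413.530 = 0.1569.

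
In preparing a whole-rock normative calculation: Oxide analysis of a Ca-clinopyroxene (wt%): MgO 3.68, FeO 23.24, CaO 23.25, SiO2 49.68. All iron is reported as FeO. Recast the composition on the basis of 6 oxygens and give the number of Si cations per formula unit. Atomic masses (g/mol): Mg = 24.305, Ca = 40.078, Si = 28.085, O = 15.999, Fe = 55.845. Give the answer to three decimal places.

1.998 Si apfu

3.68 wt% MgO ÷ 40.304 g/mol = 0.09131 mol, giving 0.09131 Mg and 0.09131 O.
23.24 wt% FeO ÷ 71.844 g/mol = 0.32348 mol, giving 0.32348 Fe and 0.32348 O.
23.25 wt% CaO ÷ 56.077 g/mol = 0.41461 mol, giving 0.41461 Ca and 0.41461 O.
49.68 wt% SiO2 ÷ 60.083 g/mol = 0.82686 mol, giving 0.82686 Si and 1.65372 O.
Oxygen sums to 2.48312; scaling by 6/2.48312 = 2.41631 puts the formula on 6 O.
Si: 0.82686 × 2.41631 = 1.998 atoms per formula unit.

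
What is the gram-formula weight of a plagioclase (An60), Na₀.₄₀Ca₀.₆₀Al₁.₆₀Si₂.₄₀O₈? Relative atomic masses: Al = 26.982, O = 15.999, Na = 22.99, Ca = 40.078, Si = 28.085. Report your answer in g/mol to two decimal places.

The formula mass is the sum 0.40·22.99 + 0.60·40.078 + 1.60·26.982 + 2.40·28.085 + 8·15.999.

271.81 g/mol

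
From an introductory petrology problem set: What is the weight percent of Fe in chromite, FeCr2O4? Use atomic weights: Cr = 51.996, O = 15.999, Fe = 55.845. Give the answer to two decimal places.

M(FeCr2O4) = 223.833 g/mol.
Fe contributes 1 × 55.845 = 55.845 g per mole.
55.845/223.833 = 0.2495 → 24.95%.

24.95 mass %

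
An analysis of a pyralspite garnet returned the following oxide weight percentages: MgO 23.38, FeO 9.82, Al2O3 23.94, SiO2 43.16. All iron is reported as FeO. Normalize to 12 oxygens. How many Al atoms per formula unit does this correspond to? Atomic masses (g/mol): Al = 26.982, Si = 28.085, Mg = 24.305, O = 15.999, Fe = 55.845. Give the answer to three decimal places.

1.972 Al apfu

23.38 wt% MgO ÷ 40.304 g/mol = 0.58009 mol, giving 0.58009 Mg and 0.58009 O.
9.82 wt% FeO ÷ 71.844 g/mol = 0.13669 mol, giving 0.13669 Fe and 0.13669 O.
23.94 wt% Al2O3 ÷ 101.961 g/mol = 0.23480 mol, giving 0.46960 Al and 0.70440 O.
43.16 wt% SiO2 ÷ 60.083 g/mol = 0.71834 mol, giving 0.71834 Si and 1.43668 O.
Oxygen sums to 2.85786; scaling by 12/2.85786 = 4.19895 puts the formula on 12 O.
Al: 0.46960 × 4.19895 = 1.972 atoms per formula unit.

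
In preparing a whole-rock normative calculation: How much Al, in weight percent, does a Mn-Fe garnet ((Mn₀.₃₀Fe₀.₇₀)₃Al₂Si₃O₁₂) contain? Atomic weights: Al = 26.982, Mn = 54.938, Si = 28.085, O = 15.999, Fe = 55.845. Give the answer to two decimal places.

10.86 weight percent

M((Mn₀.₃₀Fe₀.₇₀)₃Al₂Si₃O₁₂) = 496.926 g/mol.
Al contributes 2 × 26.982 = 53.964 g per mole.
53.964/496.926 = 0.1086 → 10.86%.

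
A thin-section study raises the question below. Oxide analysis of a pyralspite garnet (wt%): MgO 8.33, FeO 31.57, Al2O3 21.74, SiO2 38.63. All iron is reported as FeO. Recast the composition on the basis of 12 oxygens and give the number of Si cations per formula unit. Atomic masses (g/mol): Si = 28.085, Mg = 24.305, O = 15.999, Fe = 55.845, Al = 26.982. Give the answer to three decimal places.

8.33 wt% MgO ÷ 40.304 g/mol = 0.20668 mol, giving 0.20668 Mg and 0.20668 O.
31.57 wt% FeO ÷ 71.844 g/mol = 0.43942 mol, giving 0.43942 Fe and 0.43942 O.
21.74 wt% Al2O3 ÷ 101.961 g/mol = 0.21322 mol, giving 0.42644 Al and 0.63966 O.
38.63 wt% SiO2 ÷ 60.083 g/mol = 0.64294 mol, giving 0.64294 Si and 1.28588 O.
Oxygen sums to 2.57164; scaling by 12/2.57164 = 4.66628 puts the formula on 12 O.
Si: 0.64294 × 4.66628 = 3.000 atoms per formula unit.

3.000 Si apfu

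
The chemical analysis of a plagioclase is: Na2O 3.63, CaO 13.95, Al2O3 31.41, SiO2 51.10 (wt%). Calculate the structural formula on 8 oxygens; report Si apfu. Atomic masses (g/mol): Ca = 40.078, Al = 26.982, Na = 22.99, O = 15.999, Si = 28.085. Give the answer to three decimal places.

2.320 Si apfu

Na2O (M=61.979): mol = 0.05857; Na = 0.11714, O = 0.05857.
CaO (M=56.077): mol = 0.24877; Ca = 0.24877, O = 0.24877.
Al2O3 (M=101.961): mol = 0.30806; Al = 0.61612, O = 0.92418.
SiO2 (M=60.083): mol = 0.85049; Si = 0.85049, O = 1.70098.
ΣO = 2.93250; factor = 8/ΣO = 2.72805.
Si apfu = 0.85049 × 2.72805 = 2.320.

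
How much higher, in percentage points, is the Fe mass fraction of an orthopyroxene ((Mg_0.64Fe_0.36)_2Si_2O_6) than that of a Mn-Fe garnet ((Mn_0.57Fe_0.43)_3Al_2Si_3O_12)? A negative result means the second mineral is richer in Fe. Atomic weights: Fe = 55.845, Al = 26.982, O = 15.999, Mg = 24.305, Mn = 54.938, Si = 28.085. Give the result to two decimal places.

3.47 percentage points

Fe in (Mg_0.64Fe_0.36)_2Si_2O_6: molar mass 223.483 g/mol; 0.72×55.845 = 40.208 g → 17.99 wt%.
Fe in (Mn_0.57Fe_0.43)_3Al_2Si_3O_12: molar mass 496.191 g/mol; 1.29×55.845 = 72.040 g → 14.52 wt%.
Difference = 17.99 − 14.52 = 3.47 percentage points.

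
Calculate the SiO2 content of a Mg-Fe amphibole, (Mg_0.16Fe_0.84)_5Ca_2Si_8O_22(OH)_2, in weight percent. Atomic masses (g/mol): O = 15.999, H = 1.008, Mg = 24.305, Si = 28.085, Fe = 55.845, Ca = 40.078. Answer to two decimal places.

M((Mg_0.16Fe_0.84)_5Ca_2Si_8O_22(OH)_2) = 944.821 g/mol; M(SiO2) = 60.083 g/mol.
Moles SiO2 per formula unit = 8 Si ÷ 1 = 8.0000.
SiO2 fraction = (8.0000 × 60.083) / 944.821 = 480.664/944.821 = 0.5087.

50.87 wt%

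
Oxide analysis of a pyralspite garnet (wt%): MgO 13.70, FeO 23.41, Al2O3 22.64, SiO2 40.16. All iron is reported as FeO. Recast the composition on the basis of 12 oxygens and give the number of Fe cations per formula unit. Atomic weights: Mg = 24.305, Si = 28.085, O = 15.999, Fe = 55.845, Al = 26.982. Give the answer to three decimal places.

13.70 wt% MgO ÷ 40.304 g/mol = 0.33992 mol, giving 0.33992 Mg and 0.33992 O.
23.41 wt% FeO ÷ 71.844 g/mol = 0.32584 mol, giving 0.32584 Fe and 0.32584 O.
22.64 wt% Al2O3 ÷ 101.961 g/mol = 0.22205 mol, giving 0.44410 Al and 0.66615 O.
40.16 wt% SiO2 ÷ 60.083 g/mol = 0.66841 mol, giving 0.66841 Si and 1.33682 O.
Oxygen sums to 2.66873; scaling by 12/2.66873 = 4.49652 puts the formula on 12 O.
Fe: 0.32584 × 4.49652 = 1.465 atoms per formula unit.

1.465 Fe apfu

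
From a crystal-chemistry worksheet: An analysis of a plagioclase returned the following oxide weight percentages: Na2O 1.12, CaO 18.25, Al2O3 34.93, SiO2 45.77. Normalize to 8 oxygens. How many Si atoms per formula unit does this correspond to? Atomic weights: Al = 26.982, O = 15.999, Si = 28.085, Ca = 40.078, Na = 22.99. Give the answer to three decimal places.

1.12 wt% Na2O ÷ 61.979 g/mol = 0.01807 mol, giving 0.03614 Na and 0.01807 O.
18.25 wt% CaO ÷ 56.077 g/mol = 0.32545 mol, giving 0.32545 Ca and 0.32545 O.
34.93 wt% Al2O3 ÷ 101.961 g/mol = 0.34258 mol, giving 0.68516 Al and 1.02774 O.
45.77 wt% SiO2 ÷ 60.083 g/mol = 0.76178 mol, giving 0.76178 Si and 1.52356 O.
Oxygen sums to 2.89482; scaling by 8/2.89482 = 2.76356 puts the formula on 8 O.
Si: 0.76178 × 2.76356 = 2.105 atoms per formula unit.

2.105 Si apfu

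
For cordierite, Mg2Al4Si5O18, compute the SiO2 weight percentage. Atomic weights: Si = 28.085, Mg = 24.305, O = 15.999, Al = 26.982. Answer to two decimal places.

Molar mass of Mg2Al4Si5O18 = 2*24.305 + 4*26.982 + 5*28.085 + 18*15.999 = 584.945 g/mol.
Each formula unit contains 5 Si, equivalent to 5/1 = 5.0000 mol SiO2.
M(SiO2) = 1×28.085 + 2×15.999 = 60.083 g/mol.
Mass of SiO2 per formula unit = 5.0000 × 60.083 = 300.415 g.
SiO2 wt% = 300.415 / 584.945 × 100 = 51.36%.

51.36 wt%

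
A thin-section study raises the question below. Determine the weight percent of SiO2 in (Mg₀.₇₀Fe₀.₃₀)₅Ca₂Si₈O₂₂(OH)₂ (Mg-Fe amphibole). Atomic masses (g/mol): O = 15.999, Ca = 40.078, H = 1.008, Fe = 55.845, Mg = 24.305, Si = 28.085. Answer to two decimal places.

55.91 wt%

Molar mass of (Mg₀.₇₀Fe₀.₃₀)₅Ca₂Si₈O₂₂(OH)₂ = 3.50×24.305 + 1.50×55.845 + 2×40.078 + 8×28.085 + 24×15.999 + 2×1.008 = 859.663 g/mol.
Each formula unit contains 8 Si, equivalent to 8/1 = 8.0000 mol SiO2.
M(SiO2) = 1×28.085 + 2×15.999 = 60.083 g/mol.
Mass of SiO2 per formula unit = 8.0000 × 60.083 = 480.664 g.
SiO2 wt% = 480.664 / 859.663 × 100 = 55.91%.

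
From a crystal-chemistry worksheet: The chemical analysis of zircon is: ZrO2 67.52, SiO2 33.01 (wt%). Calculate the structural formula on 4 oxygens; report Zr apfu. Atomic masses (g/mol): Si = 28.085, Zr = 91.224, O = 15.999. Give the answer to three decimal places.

0.999 Zr apfu

ZrO2 (M=123.222): mol = 0.54795; Zr = 0.54795, O = 1.09590.
SiO2 (M=60.083): mol = 0.54941; Si = 0.54941, O = 1.09882.
ΣO = 2.19472; factor = 4/ΣO = 1.82256.
Zr apfu = 0.54795 × 1.82256 = 0.999.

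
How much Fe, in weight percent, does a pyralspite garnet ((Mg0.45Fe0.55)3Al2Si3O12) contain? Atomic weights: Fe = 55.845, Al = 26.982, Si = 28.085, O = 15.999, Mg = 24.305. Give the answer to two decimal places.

M((Mg0.45Fe0.55)3Al2Si3O12) = 455.163 g/mol.
Fe contributes 1.65 × 55.845 = 92.144 g per mole.
92.144/455.163 = 0.2024 → 20.24%.

20.24 weight percent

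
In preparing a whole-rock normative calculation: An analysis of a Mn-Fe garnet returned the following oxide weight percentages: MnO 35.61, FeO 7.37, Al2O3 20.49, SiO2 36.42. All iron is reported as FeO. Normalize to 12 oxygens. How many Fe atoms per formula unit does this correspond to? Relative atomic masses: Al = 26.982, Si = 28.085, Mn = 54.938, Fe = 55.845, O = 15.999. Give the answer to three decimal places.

0.509 Fe apfu

MnO (M=70.937): mol = 0.50199; Mn = 0.50199, O = 0.50199.
FeO (M=71.844): mol = 0.10258; Fe = 0.10258, O = 0.10258.
Al2O3 (M=101.961): mol = 0.20096; Al = 0.40192, O = 0.60288.
SiO2 (M=60.083): mol = 0.60616; Si = 0.60616, O = 1.21232.
ΣO = 2.41977; factor = 12/ΣO = 4.95915.
Fe apfu = 0.10258 × 4.95915 = 0.509.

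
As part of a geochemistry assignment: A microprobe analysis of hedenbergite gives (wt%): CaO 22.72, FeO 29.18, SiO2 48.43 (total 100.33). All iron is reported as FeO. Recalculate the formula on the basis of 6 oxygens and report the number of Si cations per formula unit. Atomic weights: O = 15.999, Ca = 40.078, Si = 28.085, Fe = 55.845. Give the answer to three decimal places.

1.996 Si apfu

CaO: 22.72/56.077 = 0.40516 mol → 0.40516 mol Ca, 0.40516 mol O.
FeO: 29.18/71.844 = 0.40616 mol → 0.40616 mol Fe, 0.40616 mol O.
SiO2: 48.43/60.083 = 0.80605 mol → 0.80605 mol Si, 1.61210 mol O.
Total oxygen = 2.42342 mol. Normalization factor = 6/2.42342 = 2.47584.
Si per 6 O = 0.80605 × 2.47584 = 1.996.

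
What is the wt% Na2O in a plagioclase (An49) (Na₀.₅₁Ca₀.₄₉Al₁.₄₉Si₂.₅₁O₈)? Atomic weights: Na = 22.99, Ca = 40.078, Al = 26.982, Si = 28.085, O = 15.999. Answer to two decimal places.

Formula mass = 270.052 g/mol.
0.51 Na → 0.2550 mol Na2O per formula unit; M(Na2O) = 61.979, so Na2O mass = 15.805 g.
15.805/270.052 × 100 = 5.85 wt%.

5.85 wt%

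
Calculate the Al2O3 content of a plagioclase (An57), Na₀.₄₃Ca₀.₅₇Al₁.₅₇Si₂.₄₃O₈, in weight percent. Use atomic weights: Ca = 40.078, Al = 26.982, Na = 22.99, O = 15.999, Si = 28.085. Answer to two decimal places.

29.50 wt%

M(Na₀.₄₃Ca₀.₅₇Al₁.₅₇Si₂.₄₃O₈) = 271.330 g/mol; M(Al2O3) = 101.961 g/mol.
Moles Al2O3 per formula unit = 1.57 Al ÷ 2 = 0.7850.
Al2O3 fraction = (0.7850 × 101.961) / 271.330 = 80.039/271.330 = 0.2950.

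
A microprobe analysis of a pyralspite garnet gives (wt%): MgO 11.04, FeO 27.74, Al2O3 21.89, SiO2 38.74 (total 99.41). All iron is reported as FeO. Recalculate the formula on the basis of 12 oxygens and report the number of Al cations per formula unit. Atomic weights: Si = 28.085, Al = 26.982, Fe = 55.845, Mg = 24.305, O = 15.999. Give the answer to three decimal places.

MgO: 11.04/40.304 = 0.27392 mol → 0.27392 mol Mg, 0.27392 mol O.
FeO: 27.74/71.844 = 0.38611 mol → 0.38611 mol Fe, 0.38611 mol O.
Al2O3: 21.89/101.961 = 0.21469 mol → 0.42938 mol Al, 0.64407 mol O.
SiO2: 38.74/60.083 = 0.64477 mol → 0.64477 mol Si, 1.28954 mol O.
Total oxygen = 2.59364 mol. Normalization factor = 12/2.59364 = 4.62670.
Al per 12 O = 0.42938 × 4.62670 = 1.987.

1.987 Al apfu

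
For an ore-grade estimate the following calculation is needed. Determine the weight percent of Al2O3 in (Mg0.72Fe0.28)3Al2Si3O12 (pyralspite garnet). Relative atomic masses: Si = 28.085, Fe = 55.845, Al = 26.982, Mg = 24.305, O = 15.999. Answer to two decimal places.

M((Mg0.72Fe0.28)3Al2Si3O12) = 429.616 g/mol; M(Al2O3) = 101.961 g/mol.
Moles Al2O3 per formula unit = 2 Al ÷ 2 = 1.0000.
Al2O3 fraction = (1.0000 × 101.961) / 429.616 = 101.961/429.616 = 0.2373.

23.73 wt%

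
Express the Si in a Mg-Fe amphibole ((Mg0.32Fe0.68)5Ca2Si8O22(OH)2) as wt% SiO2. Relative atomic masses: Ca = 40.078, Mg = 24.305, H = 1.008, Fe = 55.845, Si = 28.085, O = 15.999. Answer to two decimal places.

Formula mass = 919.589 g/mol.
8 Si → 8.0000 mol SiO2 per formula unit; M(SiO2) = 60.083, so SiO2 mass = 480.664 g.
480.664/919.589 × 100 = 52.27 wt%.

52.27 wt%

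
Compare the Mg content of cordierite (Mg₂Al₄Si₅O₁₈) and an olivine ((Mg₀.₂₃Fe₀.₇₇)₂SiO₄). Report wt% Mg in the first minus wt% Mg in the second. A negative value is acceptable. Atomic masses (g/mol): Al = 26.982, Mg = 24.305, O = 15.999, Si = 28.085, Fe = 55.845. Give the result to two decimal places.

2.40 percentage points

Mg in Mg₂Al₄Si₅O₁₈: molar mass 584.945 g/mol; 2×24.305 = 48.610 g → 8.31 wt%.
Mg in (Mg₀.₂₃Fe₀.₇₇)₂SiO₄: molar mass 189.263 g/mol; 0.46×24.305 = 11.180 g → 5.91 wt%.
Difference = 8.31 − 5.91 = 2.40 percentage points.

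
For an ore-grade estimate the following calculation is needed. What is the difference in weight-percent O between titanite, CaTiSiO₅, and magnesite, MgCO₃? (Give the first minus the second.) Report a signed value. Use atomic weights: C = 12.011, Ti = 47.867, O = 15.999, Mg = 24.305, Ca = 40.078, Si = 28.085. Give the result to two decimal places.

-16.12 percentage points

O in CaTiSiO₅: molar mass 196.025 g/mol; 5×15.999 = 79.995 g → 40.81 wt%.
O in MgCO₃: molar mass 84.313 g/mol; 3×15.999 = 47.997 g → 56.93 wt%.
Difference = 40.81 − 56.93 = -16.12 percentage points.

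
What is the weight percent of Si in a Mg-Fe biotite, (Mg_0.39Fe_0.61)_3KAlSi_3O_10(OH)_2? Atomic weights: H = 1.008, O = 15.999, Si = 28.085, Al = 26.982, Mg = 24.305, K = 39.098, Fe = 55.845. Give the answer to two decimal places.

17.74 wt%

Formula mass = 1.17*24.305 + 1.83*55.845 + 1*39.098 + 1*26.982 + 3*28.085 + 12*15.999 + 2*1.008 = 474.972 g/mol, of which 84.255 g is Si.
So Si makes up 84.255/474.972 = 0.1774 of the mass, i.e. 17.74%.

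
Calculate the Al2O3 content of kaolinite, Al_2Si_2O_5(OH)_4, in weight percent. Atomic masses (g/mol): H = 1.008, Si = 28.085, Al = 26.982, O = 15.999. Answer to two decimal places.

M(Al_2Si_2O_5(OH)_4) = 258.157 g/mol; M(Al2O3) = 101.961 g/mol.
Moles Al2O3 per formula unit = 2 Al ÷ 2 = 1.0000.
Al2O3 fraction = (1.0000 × 101.961) / 258.157 = 101.961/258.157 = 0.3950.

39.50 wt%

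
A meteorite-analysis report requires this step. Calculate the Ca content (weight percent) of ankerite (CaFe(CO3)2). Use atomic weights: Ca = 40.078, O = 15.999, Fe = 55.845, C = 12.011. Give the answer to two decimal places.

18.56 weight percent

M(CaFe(CO3)2) = 215.939 g/mol.
Ca contributes 1 × 40.078 = 40.078 g per mole.
40.078/215.939 = 0.1856 → 18.56%.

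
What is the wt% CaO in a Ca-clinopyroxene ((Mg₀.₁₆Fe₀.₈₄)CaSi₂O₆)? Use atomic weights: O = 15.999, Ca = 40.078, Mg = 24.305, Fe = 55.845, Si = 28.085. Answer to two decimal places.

23.07 wt%

M((Mg₀.₁₆Fe₀.₈₄)CaSi₂O₆) = 243.041 g/mol; M(CaO) = 56.077 g/mol.
Moles CaO per formula unit = 1 Ca ÷ 1 = 1.0000.
CaO fraction = (1.0000 × 56.077) / 243.041 = 56.077/243.041 = 0.2307.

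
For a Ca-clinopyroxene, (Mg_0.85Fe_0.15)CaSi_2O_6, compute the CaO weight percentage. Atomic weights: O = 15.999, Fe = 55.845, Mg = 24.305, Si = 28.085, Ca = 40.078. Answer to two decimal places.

25.34 wt%

Molar mass of (Mg_0.85Fe_0.15)CaSi_2O_6 = 0.85×24.305 + 0.15×55.845 + 1×40.078 + 2×28.085 + 6×15.999 = 221.278 g/mol.
Each formula unit contains 1 Ca, equivalent to 1/1 = 1.0000 mol CaO.
M(CaO) = 1×40.078 + 1×15.999 = 56.077 g/mol.
Mass of CaO per formula unit = 1.0000 × 56.077 = 56.077 g.
CaO wt% = 56.077 / 221.278 × 100 = 25.34%.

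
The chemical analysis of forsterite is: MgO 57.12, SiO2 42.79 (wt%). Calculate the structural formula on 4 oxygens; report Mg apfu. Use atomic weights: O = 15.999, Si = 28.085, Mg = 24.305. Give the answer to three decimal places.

MgO (M=40.304): mol = 1.41723; Mg = 1.41723, O = 1.41723.
SiO2 (M=60.083): mol = 0.71218; Si = 0.71218, O = 1.42436.
ΣO = 2.84159; factor = 4/ΣO = 1.40766.
Mg apfu = 1.41723 × 1.40766 = 1.995.

1.995 Mg apfu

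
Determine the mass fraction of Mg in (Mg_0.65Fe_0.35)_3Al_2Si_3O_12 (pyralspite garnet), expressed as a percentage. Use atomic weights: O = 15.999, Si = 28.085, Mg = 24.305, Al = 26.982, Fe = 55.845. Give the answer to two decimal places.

M((Mg_0.65Fe_0.35)_3Al_2Si_3O_12) = 436.239 g/mol.
Mg contributes 1.95 × 24.305 = 47.395 g per mole.
47.395/436.239 = 0.1086 → 10.86%.

10.86 weight percent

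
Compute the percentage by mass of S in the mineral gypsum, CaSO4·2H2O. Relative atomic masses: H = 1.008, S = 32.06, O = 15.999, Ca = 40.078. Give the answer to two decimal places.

18.62 wt%

Molar mass of CaSO4·2H2O: 1×40.078 + 1×32.06 + 6×15.999 + 4×1.008 = 172.164 g/mol.
Mass of S per formula unit: 1 × 32.06 = 32.060 g.
Weight fraction S = 32.060 / 172.164 = 0.1862.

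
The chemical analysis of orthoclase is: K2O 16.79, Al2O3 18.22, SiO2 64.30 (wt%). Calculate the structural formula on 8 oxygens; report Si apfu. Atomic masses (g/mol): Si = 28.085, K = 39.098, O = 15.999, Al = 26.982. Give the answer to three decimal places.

16.79 wt% K2O ÷ 94.195 g/mol = 0.17825 mol, giving 0.35650 K and 0.17825 O.
18.22 wt% Al2O3 ÷ 101.961 g/mol = 0.17870 mol, giving 0.35740 Al and 0.53610 O.
64.30 wt% SiO2 ÷ 60.083 g/mol = 1.07019 mol, giving 1.07019 Si and 2.14038 O.
Oxygen sums to 2.85473; scaling by 8/2.85473 = 2.80237 puts the formula on 8 O.
Si: 1.07019 × 2.80237 = 2.999 atoms per formula unit.

2.999 Si apfu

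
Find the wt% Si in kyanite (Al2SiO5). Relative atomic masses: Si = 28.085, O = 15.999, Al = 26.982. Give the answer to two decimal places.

Molar mass of Al2SiO5: 2×26.982 + 1×28.085 + 5×15.999 = 162.044 g/mol.
Mass of Si per formula unit: 1 × 28.085 = 28.085 g.
Weight fraction Si = 28.085 / 162.044 = 0.1733.

17.33 wt%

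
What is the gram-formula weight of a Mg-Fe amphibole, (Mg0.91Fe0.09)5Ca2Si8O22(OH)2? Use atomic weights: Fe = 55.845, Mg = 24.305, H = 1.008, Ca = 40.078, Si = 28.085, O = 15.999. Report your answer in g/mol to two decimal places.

826.55 g/mol

M = 4.55*24.305 + 0.45*55.845 + 2*40.078 + 8*28.085 + 24*15.999 + 2*1.008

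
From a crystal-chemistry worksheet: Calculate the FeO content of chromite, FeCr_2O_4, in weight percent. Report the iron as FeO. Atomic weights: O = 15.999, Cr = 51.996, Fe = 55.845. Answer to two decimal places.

Molar mass of FeCr_2O_4 = 1*55.845 + 2*51.996 + 4*15.999 = 223.833 g/mol.
Each formula unit contains 1 Fe, equivalent to 1/1 = 1.0000 mol FeO.
M(FeO) = 1×55.845 + 1×15.999 = 71.844 g/mol.
Mass of FeO per formula unit = 1.0000 × 71.844 = 71.844 g.
FeO wt% = 71.844 / 223.833 × 100 = 32.10%.

32.10 wt%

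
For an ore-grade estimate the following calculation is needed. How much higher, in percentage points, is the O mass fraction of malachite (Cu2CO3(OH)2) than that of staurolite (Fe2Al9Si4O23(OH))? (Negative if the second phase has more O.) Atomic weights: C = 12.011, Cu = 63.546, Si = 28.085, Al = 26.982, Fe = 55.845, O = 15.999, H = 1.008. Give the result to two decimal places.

First mineral: 79.995 g O in 221.114 g formula = 36.18 wt% O.
Second mineral: 383.976 g O in 851.852 g formula = 45.08 wt% O.
36.18% − 45.08% gives a difference of -8.90 percentage points.

-8.90 percentage points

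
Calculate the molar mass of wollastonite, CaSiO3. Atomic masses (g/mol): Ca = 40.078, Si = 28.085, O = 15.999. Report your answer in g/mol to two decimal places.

116.16 g/mol

The formula mass is the sum 1·40.078 + 1·28.085 + 3·15.999.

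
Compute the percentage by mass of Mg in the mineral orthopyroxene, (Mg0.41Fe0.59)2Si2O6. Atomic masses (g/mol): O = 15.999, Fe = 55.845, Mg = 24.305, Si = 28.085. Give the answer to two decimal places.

Molar mass of (Mg0.41Fe0.59)2Si2O6: 0.82×24.305 + 1.18×55.845 + 2×28.085 + 6×15.999 = 237.991 g/mol.
Mass of Mg per formula unit: 0.82 × 24.305 = 19.930 g.
Weight fraction Mg = 19.930 / 237.991 = 0.0837.

8.37 wt%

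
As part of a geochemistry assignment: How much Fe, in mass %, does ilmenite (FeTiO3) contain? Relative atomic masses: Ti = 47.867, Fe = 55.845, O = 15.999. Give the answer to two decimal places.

36.81 mass %

M(FeTiO3) = 151.709 g/mol.
Fe contributes 1 × 55.845 = 55.845 g per mole.
55.845/151.709 = 0.3681 → 36.81%.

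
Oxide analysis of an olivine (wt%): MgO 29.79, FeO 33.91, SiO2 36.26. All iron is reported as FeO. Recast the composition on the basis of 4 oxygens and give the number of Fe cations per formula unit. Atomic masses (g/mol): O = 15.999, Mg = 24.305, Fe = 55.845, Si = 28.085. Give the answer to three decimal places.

MgO (M=40.304): mol = 0.73913; Mg = 0.73913, O = 0.73913.
FeO (M=71.844): mol = 0.47199; Fe = 0.47199, O = 0.47199.
SiO2 (M=60.083): mol = 0.60350; Si = 0.60350, O = 1.20700.
ΣO = 2.41812; factor = 4/ΣO = 1.65418.
Fe apfu = 0.47199 × 1.65418 = 0.781.

0.781 Fe apfu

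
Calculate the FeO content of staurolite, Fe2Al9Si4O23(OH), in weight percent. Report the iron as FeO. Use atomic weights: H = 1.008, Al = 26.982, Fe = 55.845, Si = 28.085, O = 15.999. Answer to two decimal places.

Formula mass = 851.852 g/mol.
2 Fe → 2.0000 mol FeO per formula unit; M(FeO) = 71.844, so FeO mass = 143.688 g.
143.688/851.852 × 100 = 16.87 wt%.

16.87 wt%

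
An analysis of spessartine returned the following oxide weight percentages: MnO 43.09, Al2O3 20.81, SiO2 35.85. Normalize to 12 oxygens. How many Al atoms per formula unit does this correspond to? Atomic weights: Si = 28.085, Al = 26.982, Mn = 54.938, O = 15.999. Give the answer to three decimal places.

2.030 Al apfu

MnO (M=70.937): mol = 0.60744; Mn = 0.60744, O = 0.60744.
Al2O3 (M=101.961): mol = 0.20410; Al = 0.40820, O = 0.61230.
SiO2 (M=60.083): mol = 0.59667; Si = 0.59667, O = 1.19334.
ΣO = 2.41308; factor = 12/ΣO = 4.97290.
Al apfu = 0.40820 × 4.97290 = 2.030.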